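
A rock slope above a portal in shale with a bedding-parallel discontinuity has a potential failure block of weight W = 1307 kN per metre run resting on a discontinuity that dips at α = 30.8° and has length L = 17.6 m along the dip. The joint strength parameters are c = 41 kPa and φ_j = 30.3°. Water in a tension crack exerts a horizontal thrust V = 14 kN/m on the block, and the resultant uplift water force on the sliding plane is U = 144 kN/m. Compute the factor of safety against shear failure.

FS = 1.89

Resolving the block weight along and normal to the plane and applying the Mohr–Coulomb strength on the joint:
N' = W cosα − U − V sinα = 1307·cos30.8° − 144 − 14·sin30.8° = 971.5 kN/m
Driving force T = W sinα + V cosα = 1307·sin30.8° + 14·cos30.8° = 681.3 kN/m
Resisting force R = c·L + N'·tanφ_j = 41·17.6 + 971.5·tan30.3° = 721.6 + 567.7 = 1289.3 kN/m
FS = R / T = 1289.3 / 681.3 = 1.892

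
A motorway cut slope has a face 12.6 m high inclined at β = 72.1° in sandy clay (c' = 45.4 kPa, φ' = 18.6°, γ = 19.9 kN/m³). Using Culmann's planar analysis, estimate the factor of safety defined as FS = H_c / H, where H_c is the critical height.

FS = 1.61

H_c = (4c'/γ) · sinβ cosφ' / [1 − cos(β − φ')]
    = (4·45.4/19.9) · sin72.1°·cos18.6° / [1 − cos53.5°]
    = 9.126 · 0.9019 / 0.4052 = 20.31 m
FS = H_c / H = 20.31 / 12.6 = 1.612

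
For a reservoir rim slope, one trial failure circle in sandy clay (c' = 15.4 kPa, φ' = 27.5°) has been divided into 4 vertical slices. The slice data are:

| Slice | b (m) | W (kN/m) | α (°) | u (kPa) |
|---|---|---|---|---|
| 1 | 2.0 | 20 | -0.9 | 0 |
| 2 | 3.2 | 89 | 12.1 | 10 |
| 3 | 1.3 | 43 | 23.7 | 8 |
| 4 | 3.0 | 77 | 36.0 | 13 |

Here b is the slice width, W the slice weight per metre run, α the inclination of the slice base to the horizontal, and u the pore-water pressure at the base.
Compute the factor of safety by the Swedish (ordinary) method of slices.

Ordinary method of slices: FS = Σ[c'·Δl_i + (W_i cosα_i − u_i·Δl_i)·tanφ'] / Σ W_i sinα_i, with Δl_i = b_i / cosα_i.
Slice 1: Δl = 2.0/cos(-0.9°) = 2.000 m; N'_1 = 20·cos(-0.9°) − 0·2.000 = 20.0; c'Δl = 30.80; W sinα = -0.3
Slice 2: Δl = 3.2/cos12.1° = 3.273 m; N'_2 = 89·cos12.1° − 10·3.273 = 54.3; c'Δl = 50.40; W sinα = 18.7
Slice 3: Δl = 1.3/cos23.7° = 1.420 m; N'_3 = 43·cos23.7° − 8·1.420 = 28.0; c'Δl = 21.86; W sinα = 17.3
Slice 4: Δl = 3.0/cos36.0° = 3.708 m; N'_4 = 77·cos36.0° − 13·3.708 = 14.1; c'Δl = 57.11; W sinα = 45.3
Σc'Δl = 160.2 kN/m; ΣN' = 116.4 kN/m; ΣW sinα = 80.9 kN/m
Resisting = 160.2 + 116.4·tan27.5° = 160.2 + 60.6 = 220.8 kN/m
FS = 220.8 / 80.9 = 2.729

FS = 2.73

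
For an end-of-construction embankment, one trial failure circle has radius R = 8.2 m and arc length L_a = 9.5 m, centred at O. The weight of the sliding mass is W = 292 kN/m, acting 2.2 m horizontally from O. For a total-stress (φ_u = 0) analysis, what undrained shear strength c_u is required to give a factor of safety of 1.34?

c_u = 11.1 kPa

FS = c_u·L_a·R / (W·d), so c_u = FS·W·d / (L_a·R).
c_u = 1.34·292·2.2 / (9.50·8.2) = 860.8 / 77.90 = 11.05 kPa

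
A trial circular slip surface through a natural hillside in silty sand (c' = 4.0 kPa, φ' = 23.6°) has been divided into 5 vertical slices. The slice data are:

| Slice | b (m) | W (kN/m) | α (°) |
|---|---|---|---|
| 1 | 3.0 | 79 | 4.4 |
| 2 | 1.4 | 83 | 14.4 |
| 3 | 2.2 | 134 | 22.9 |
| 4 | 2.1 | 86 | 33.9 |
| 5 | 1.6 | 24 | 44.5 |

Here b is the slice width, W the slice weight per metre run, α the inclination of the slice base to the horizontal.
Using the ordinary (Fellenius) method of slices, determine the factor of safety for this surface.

FS = 1.45

Ordinary method of slices: FS = Σ[c'·Δl_i + (W_i cosα_i)·tanφ'] / Σ W_i sinα_i, with Δl_i = b_i / cosα_i.
Slice 1: Δl = 3.0/cos4.4° = 3.009 m; N'_1 = 79·cos4.4° = 78.8; c'Δl = 12.04; W sinα = 6.1
Slice 2: Δl = 1.4/cos14.4° = 1.445 m; N'_2 = 83·cos14.4° = 80.4; c'Δl = 5.78; W sinα = 20.6
Slice 3: Δl = 2.2/cos22.9° = 2.388 m; N'_3 = 134·cos22.9° = 123.4; c'Δl = 9.55; W sinα = 52.1
Slice 4: Δl = 2.1/cos33.9° = 2.530 m; N'_4 = 86·cos33.9° = 71.4; c'Δl = 10.12; W sinα = 48.0
Slice 5: Δl = 1.6/cos44.5° = 2.243 m; N'_5 = 24·cos44.5° = 17.1; c'Δl = 8.97; W sinα = 16.8
Σc'Δl = 46.5 kN/m; ΣN' = 371.1 kN/m; ΣW sinα = 143.6 kN/m
Resisting = 46.5 + 371.1·tan23.6° = 46.5 + 162.1 = 208.6 kN/m
FS = 208.6 / 143.6 = 1.452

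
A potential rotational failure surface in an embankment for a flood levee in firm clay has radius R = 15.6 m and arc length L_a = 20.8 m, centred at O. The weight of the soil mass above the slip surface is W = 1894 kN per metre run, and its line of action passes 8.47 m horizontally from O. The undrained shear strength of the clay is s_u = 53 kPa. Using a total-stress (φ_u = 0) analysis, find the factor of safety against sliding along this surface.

FS = 1.07

Taking moments about the centre O, the resisting moment is provided by the undrained shear strength acting along the arc:
M_R = s_u·L_a·R = 53·20.80·15.6 = 17197.4 kN·m/m
M_D = W·d = 1894·8.47 = 16042.2 kN·m/m
FS = M_R / M_D = 17197.4 / 16042.2 = 1.072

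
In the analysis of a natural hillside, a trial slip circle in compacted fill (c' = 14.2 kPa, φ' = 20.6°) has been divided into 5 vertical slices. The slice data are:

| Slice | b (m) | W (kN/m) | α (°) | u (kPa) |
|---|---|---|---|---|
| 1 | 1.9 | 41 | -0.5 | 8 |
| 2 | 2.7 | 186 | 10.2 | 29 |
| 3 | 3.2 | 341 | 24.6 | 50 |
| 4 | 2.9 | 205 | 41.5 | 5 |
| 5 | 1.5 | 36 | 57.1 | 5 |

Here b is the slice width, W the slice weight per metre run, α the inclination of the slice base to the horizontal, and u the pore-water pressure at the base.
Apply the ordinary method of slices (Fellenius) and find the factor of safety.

Ordinary method of slices: FS = Σ[c'·Δl_i + (W_i cosα_i − u_i·Δl_i)·tanφ'] / Σ W_i sinα_i, with Δl_i = b_i / cosα_i.
Slice 1: Δl = 1.9/cos(-0.5°) = 1.900 m; N'_1 = 41·cos(-0.5°) − 8·1.900 = 25.8; c'Δl = 26.98; W sinα = -0.4
Slice 2: Δl = 2.7/cos10.2° = 2.743 m; N'_2 = 186·cos10.2° − 29·2.743 = 103.5; c'Δl = 38.96; W sinα = 32.9
Slice 3: Δl = 3.2/cos24.6° = 3.519 m; N'_3 = 341·cos24.6° − 50·3.519 = 134.1; c'Δl = 49.98; W sinα = 142.0
Slice 4: Δl = 2.9/cos41.5° = 3.872 m; N'_4 = 205·cos41.5° − 5·3.872 = 134.2; c'Δl = 54.98; W sinα = 135.8
Slice 5: Δl = 1.5/cos57.1° = 2.762 m; N'_5 = 36·cos57.1° − 5·2.762 = 5.7; c'Δl = 39.21; W sinα = 30.2
Σc'Δl = 210.1 kN/m; ΣN' = 403.3 kN/m; ΣW sinα = 340.6 kN/m
Resisting = 210.1 + 403.3·tan20.6° = 210.1 + 151.6 = 361.7 kN/m
FS = 361.7 / 340.6 = 1.062

FS = 1.06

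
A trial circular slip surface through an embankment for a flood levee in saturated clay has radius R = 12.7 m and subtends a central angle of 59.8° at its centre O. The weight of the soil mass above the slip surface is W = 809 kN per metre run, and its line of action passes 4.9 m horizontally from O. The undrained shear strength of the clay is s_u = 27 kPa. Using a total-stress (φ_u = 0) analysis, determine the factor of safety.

FS = 1.15

Taking moments about the centre O, the resisting moment is provided by the undrained shear strength acting along the arc:
Arc length L_a = R·θ = 12.7·(59.8°·π/180) = 12.7·1.0437 = 13.26 m
M_R = s_u·L_a·R = 27·13.26·12.7 = 4545.2 kN·m/m
M_D = W·d = 809·4.9 = 3964.1 kN·m/m
FS = M_R / M_D = 4545.2 / 3964.1 = 1.147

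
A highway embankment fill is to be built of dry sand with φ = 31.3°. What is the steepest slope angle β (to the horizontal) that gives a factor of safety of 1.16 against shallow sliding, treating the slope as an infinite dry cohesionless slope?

For an infinite dry cohesionless slope FS = tanφ/tanβ, so tanβ = tanφ / FS.
tanβ = tan31.3° / 1.16 = 0.6080 / 1.16 = 0.5241
β = arctan(0.5241) = 27.66°

β = 27.7°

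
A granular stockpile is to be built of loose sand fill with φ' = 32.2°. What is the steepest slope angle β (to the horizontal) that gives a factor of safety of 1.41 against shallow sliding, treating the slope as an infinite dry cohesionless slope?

For an infinite dry cohesionless slope FS = tanφ'/tanβ, so tanβ = tanφ' / FS.
tanβ = tan32.2° / 1.41 = 0.6297 / 1.41 = 0.4466
β = arctan(0.4466) = 24.07°

β = 24.1°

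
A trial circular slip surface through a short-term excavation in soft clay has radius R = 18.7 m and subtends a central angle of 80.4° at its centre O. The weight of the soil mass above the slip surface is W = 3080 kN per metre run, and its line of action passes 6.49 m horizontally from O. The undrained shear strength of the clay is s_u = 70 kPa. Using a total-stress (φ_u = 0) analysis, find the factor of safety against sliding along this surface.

Taking moments about the centre O, the resisting moment is provided by the undrained shear strength acting along the arc:
Arc length L_a = R·θ = 18.7·(80.4°·π/180) = 18.7·1.4032 = 26.24 m
M_R = s_u·L_a·R = 70·26.24·18.7 = 34349.0 kN·m/m
M_D = W·d = 3080·6.49 = 19989.2 kN·m/m
FS = M_R / M_D = 34349.0 / 19989.2 = 1.718

FS = 1.72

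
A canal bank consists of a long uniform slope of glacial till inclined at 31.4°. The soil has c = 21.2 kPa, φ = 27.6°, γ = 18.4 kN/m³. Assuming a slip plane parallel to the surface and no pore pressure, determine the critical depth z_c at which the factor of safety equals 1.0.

z_c = 18.05 m

Setting FS = 1.00 in FS = [c + γz cos²β tanφ] / [γz sinβ cosβ] and solving for z:
z = c / [γ cosβ (FS·sinβ − cosβ·tanφ)]
  = 21.2 / [18.4·cos31.4°·(1.00·sin31.4° − cos31.4°·tan27.6°)]
  = 21.2 / [18.4·0.8536·(1.00·0.5210 − 0.8536·0.5228)]
  = 21.2 / 1.1745 = 18.050 m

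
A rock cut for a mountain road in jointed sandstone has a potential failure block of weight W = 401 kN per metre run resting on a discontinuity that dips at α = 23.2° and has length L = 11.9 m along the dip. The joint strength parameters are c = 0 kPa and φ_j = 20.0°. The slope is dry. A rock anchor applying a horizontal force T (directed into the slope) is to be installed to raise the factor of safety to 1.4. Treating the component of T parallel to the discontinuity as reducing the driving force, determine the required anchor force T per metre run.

Resolving forces along and normal to the sliding plane, with the horizontal anchor force T adding T·sinα to the effective normal force and T·cosα acting up the plane against the driving force:
FS = [cL + (W cosα + T sinα) tanφ_j] / [W sinα − T cosα]
Without the anchor: N' = 368.6 kN/m, driving T_d = 158.0 kN/m, resisting R = 0·11.9 + 368.6·tan20.0° = 134.1 kN/m, FS = 0.85.
Setting FS = 1.4 and solving for T:
1.4·(158.0 − T cos23.2°) = 134.1 + T sin23.2°·tan20.0°
T·(sin23.2°·tan20.0° + 1.4·cos23.2°) = 1.4·158.0 − 134.1
T·(0.3939·0.3640 + 1.4·0.9191) = 221.2 − 134.1 = 87.0
T·1.4302 = 87.0
T = 60.8 kN/m

T = 61 kN/m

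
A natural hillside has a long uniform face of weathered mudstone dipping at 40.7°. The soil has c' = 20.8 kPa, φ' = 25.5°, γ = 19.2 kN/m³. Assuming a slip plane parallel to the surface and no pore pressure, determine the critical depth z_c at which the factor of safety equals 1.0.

z_c = 4.92 m

Setting FS = 1.00 in FS = [c' + γz cos²β tanφ'] / [γz sinβ cosβ] and solving for z:
z = c' / [γ cosβ (FS·sinβ − cosβ·tanφ')]
  = 20.8 / [19.2·cos40.7°·(1.00·sin40.7° − cos40.7°·tan25.5°)]
  = 20.8 / [19.2·0.7581·(1.00·0.6521 − 0.7581·0.4770)]
  = 20.8 / 4.2284 = 4.919 m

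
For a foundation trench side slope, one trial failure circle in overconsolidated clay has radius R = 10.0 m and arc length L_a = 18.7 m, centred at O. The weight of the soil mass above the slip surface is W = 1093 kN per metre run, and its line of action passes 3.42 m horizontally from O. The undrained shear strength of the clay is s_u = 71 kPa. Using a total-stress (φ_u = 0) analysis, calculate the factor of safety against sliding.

FS = 3.55

Taking moments about the centre O, the resisting moment is provided by the undrained shear strength acting along the arc:
M_R = s_u·L_a·R = 71·18.70·10.0 = 13277.0 kN·m/m
M_D = W·d = 1093·3.42 = 3738.1 kN·m/m
FS = M_R / M_D = 13277.0 / 3738.1 = 3.552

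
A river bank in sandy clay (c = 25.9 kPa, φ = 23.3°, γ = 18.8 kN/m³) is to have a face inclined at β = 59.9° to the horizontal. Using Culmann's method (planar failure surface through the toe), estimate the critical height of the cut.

H_c = 22.21 m

Culmann's analysis gives the critical failure plane at α_cr = (β + φ)/2 = (59.9 + 23.3)/2 = 41.6°, and the critical height
H_c = (4c/γ) · sinβ cosφ / [1 − cos(β − φ)]
    = (4·25.9/18.8) · sin59.9°·cos23.3° / [1 − cos(36.6°)]
    = 5.511 · 0.8652·0.9184 / [1 − 0.8028]
    = 5.511 · 0.7946 / 0.1972
    = 22.21 m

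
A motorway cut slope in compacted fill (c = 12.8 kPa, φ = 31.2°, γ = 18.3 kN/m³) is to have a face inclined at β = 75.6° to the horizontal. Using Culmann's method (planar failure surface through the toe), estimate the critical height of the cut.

Culmann's analysis gives the critical failure plane at α_cr = (β + φ)/2 = (75.6 + 31.2)/2 = 53.4°, and the critical height
H_c = (4c/γ) · sinβ cosφ / [1 − cos(β − φ)]
    = (4·12.8/18.3) · sin75.6°·cos31.2° / [1 − cos(44.4°)]
    = 2.798 · 0.9686·0.8554 / [1 − 0.7145]
    = 2.798 · 0.8285 / 0.2855
    = 8.12 m

H_c = 8.12 m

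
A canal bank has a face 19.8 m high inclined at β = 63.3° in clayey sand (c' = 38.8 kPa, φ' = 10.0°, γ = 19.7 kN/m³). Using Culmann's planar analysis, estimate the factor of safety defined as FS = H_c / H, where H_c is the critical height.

FS = 0.87

H_c = (4c'/γ) · sinβ cosφ' / [1 − cos(β − φ')]
    = (4·38.8/19.7) · sin63.3°·cos10.0° / [1 − cos53.3°]
    = 7.878 · 0.8798 / 0.4024 = 17.23 m
FS = H_c / H = 17.23 / 19.8 = 0.870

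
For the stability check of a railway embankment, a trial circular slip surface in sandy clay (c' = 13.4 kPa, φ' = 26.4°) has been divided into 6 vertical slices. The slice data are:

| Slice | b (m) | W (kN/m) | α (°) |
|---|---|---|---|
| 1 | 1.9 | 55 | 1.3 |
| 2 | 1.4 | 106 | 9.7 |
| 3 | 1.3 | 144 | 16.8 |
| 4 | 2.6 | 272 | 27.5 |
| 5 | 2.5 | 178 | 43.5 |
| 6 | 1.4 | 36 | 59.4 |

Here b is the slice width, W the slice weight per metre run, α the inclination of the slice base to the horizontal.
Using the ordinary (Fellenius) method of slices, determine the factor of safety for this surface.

FS = 1.55

Ordinary method of slices: FS = Σ[c'·Δl_i + (W_i cosα_i)·tanφ'] / Σ W_i sinα_i, with Δl_i = b_i / cosα_i.
Slice 1: Δl = 1.9/cos1.3° = 1.900 m; N'_1 = 55·cos1.3° = 55.0; c'Δl = 25.47; W sinα = 1.2
Slice 2: Δl = 1.4/cos9.7° = 1.420 m; N'_2 = 106·cos9.7° = 104.5; c'Δl = 19.03; W sinα = 17.9
Slice 3: Δl = 1.3/cos16.8° = 1.358 m; N'_3 = 144·cos16.8° = 137.9; c'Δl = 18.20; W sinα = 41.6
Slice 4: Δl = 2.6/cos27.5° = 2.931 m; N'_4 = 272·cos27.5° = 241.3; c'Δl = 39.28; W sinα = 125.6
Slice 5: Δl = 2.5/cos43.5° = 3.446 m; N'_5 = 178·cos43.5° = 129.1; c'Δl = 46.18; W sinα = 122.5
Slice 6: Δl = 1.4/cos59.4° = 2.750 m; N'_6 = 36·cos59.4° = 18.3; c'Δl = 36.85; W sinα = 31.0
Σc'Δl = 185.0 kN/m; ΣN' = 686.0 kN/m; ΣW sinα = 339.8 kN/m
Resisting = 185.0 + 686.0·tan26.4° = 185.0 + 340.5 = 525.6 kN/m
FS = 525.6 / 339.8 = 1.547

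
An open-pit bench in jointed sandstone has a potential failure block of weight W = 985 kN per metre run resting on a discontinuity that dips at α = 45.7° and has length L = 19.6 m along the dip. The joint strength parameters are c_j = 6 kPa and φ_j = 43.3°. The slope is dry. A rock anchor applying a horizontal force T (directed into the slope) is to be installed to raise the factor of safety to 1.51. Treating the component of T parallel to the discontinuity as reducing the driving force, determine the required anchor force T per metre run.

T = 173 kN/m

Resolving forces along and normal to the sliding plane, with the horizontal anchor force T adding T·sinα to the effective normal force and T·cosα acting up the plane against the driving force:
FS = [c_jL + (W cosα + T sinα) tanφ_j] / [W sinα − T cosα]
Without the anchor: N' = 687.9 kN/m, driving T_d = 705.0 kN/m, resisting R = 6·19.6 + 687.9·tan43.3° = 765.9 kN/m, FS = 1.09.
Setting FS = 1.51 and solving for T:
1.51·(705.0 − T cos45.7°) = 765.9 + T sin45.7°·tan43.3°
T·(sin45.7°·tan43.3° + 1.51·cos45.7°) = 1.51·705.0 − 765.9
T·(0.7157·0.9424 + 1.51·0.6984) = 1064.5 − 765.9 = 298.6
T·1.7290 = 298.6
T = 172.7 kN/m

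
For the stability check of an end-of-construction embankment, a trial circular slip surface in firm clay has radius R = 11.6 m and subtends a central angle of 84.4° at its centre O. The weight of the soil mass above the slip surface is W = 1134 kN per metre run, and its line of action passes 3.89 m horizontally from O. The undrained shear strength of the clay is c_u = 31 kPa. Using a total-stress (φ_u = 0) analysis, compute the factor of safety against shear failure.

Taking moments about the centre O, the resisting moment is provided by the undrained shear strength acting along the arc:
Arc length L_a = R·θ = 11.6·(84.4°·π/180) = 11.6·1.4731 = 17.09 m
M_R = c_u·L_a·R = 31·17.09·11.6 = 6144.7 kN·m/m
M_D = W·d = 1134·3.89 = 4411.3 kN·m/m
FS = M_R / M_D = 6144.7 / 4411.3 = 1.393

FS = 1.39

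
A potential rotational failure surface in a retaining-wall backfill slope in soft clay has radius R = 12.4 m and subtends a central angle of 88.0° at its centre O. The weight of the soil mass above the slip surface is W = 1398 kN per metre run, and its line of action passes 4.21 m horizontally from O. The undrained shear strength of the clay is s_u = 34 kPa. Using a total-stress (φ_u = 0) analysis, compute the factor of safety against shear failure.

Taking moments about the centre O, the resisting moment is provided by the undrained shear strength acting along the arc:
Arc length L_a = R·θ = 12.4·(88.0°·π/180) = 12.4·1.5359 = 19.05 m
M_R = s_u·L_a·R = 34·19.05·12.4 = 8029.4 kN·m/m
M_D = W·d = 1398·4.21 = 5885.6 kN·m/m
FS = M_R / M_D = 8029.4 / 5885.6 = 1.364

FS = 1.36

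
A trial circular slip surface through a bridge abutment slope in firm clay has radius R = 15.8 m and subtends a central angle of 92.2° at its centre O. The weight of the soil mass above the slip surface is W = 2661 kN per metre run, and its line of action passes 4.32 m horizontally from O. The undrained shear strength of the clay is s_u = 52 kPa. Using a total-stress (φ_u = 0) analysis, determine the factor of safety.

FS = 1.82

Taking moments about the centre O, the resisting moment is provided by the undrained shear strength acting along the arc:
Arc length L_a = R·θ = 15.8·(92.2°·π/180) = 15.8·1.6092 = 25.43 m
M_R = s_u·L_a·R = 52·25.43·15.8 = 20889.4 kN·m/m
M_D = W·d = 2661·4.32 = 11495.5 kN·m/m
FS = M_R / M_D = 20889.4 / 11495.5 = 1.817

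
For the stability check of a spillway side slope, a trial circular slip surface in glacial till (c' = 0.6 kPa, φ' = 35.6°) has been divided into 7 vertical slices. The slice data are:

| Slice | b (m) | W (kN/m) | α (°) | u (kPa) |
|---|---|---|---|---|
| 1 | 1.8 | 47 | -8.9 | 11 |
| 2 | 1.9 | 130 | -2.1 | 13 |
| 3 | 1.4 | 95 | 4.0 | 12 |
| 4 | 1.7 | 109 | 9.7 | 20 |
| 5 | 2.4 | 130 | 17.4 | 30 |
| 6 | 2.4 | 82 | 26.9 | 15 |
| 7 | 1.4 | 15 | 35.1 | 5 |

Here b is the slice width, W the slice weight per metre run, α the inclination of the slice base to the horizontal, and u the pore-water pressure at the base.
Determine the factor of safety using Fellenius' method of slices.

Ordinary method of slices: FS = Σ[c'·Δl_i + (W_i cosα_i − u_i·Δl_i)·tanφ'] / Σ W_i sinα_i, with Δl_i = b_i / cosα_i.
Slice 1: Δl = 1.8/cos(-8.9°) = 1.822 m; N'_1 = 47·cos(-8.9°) − 11·1.822 = 26.4; c'Δl = 1.09; W sinα = -7.3
Slice 2: Δl = 1.9/cos(-2.1°) = 1.901 m; N'_2 = 130·cos(-2.1°) − 13·1.901 = 105.2; c'Δl = 1.14; W sinα = -4.8
Slice 3: Δl = 1.4/cos4.0° = 1.403 m; N'_3 = 95·cos4.0° − 12·1.403 = 77.9; c'Δl = 0.84; W sinα = 6.6
Slice 4: Δl = 1.7/cos9.7° = 1.725 m; N'_4 = 109·cos9.7° − 20·1.725 = 72.9; c'Δl = 1.03; W sinα = 18.4
Slice 5: Δl = 2.4/cos17.4° = 2.515 m; N'_5 = 130·cos17.4° − 30·2.515 = 48.6; c'Δl = 1.51; W sinα = 38.9
Slice 6: Δl = 2.4/cos26.9° = 2.691 m; N'_6 = 82·cos26.9° − 15·2.691 = 32.8; c'Δl = 1.61; W sinα = 37.1
Slice 7: Δl = 1.4/cos35.1° = 1.711 m; N'_7 = 15·cos35.1° − 5·1.711 = 3.7; c'Δl = 1.03; W sinα = 8.6
Σc'Δl = 8.3 kN/m; ΣN' = 367.5 kN/m; ΣW sinα = 97.6 kN/m
Resisting = 8.3 + 367.5·tan35.6° = 8.3 + 263.1 = 271.4 kN/m
FS = 271.4 / 97.6 = 2.782

FS = 2.78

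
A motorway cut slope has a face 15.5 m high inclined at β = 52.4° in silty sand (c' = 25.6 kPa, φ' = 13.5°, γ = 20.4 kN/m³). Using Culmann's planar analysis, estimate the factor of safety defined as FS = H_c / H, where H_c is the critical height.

FS = 1.13

H_c = (4c'/γ) · sinβ cosφ' / [1 − cos(β − φ')]
    = (4·25.6/20.4) · sin52.4°·cos13.5° / [1 − cos38.9°]
    = 5.020 · 0.7704 / 0.2218 = 17.44 m
FS = H_c / H = 17.44 / 15.5 = 1.125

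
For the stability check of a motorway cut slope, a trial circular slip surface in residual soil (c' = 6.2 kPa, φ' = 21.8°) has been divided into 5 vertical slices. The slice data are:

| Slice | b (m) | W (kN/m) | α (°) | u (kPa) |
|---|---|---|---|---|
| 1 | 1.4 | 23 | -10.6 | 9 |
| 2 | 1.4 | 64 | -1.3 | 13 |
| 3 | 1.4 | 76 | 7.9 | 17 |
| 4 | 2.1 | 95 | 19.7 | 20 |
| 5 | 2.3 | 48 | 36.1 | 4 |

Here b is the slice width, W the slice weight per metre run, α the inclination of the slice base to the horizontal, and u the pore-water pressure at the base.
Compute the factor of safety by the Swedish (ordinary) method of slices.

FS = 1.99

Ordinary method of slices: FS = Σ[c'·Δl_i + (W_i cosα_i − u_i·Δl_i)·tanφ'] / Σ W_i sinα_i, with Δl_i = b_i / cosα_i.
Slice 1: Δl = 1.4/cos(-10.6°) = 1.424 m; N'_1 = 23·cos(-10.6°) − 9·1.424 = 9.8; c'Δl = 8.83; W sinα = -4.2
Slice 2: Δl = 1.4/cos(-1.3°) = 1.400 m; N'_2 = 64·cos(-1.3°) − 13·1.400 = 45.8; c'Δl = 8.68; W sinα = -1.5
Slice 3: Δl = 1.4/cos7.9° = 1.413 m; N'_3 = 76·cos7.9° − 17·1.413 = 51.3; c'Δl = 8.76; W sinα = 10.4
Slice 4: Δl = 2.1/cos19.7° = 2.231 m; N'_4 = 95·cos19.7° − 20·2.231 = 44.8; c'Δl = 13.83; W sinα = 32.0
Slice 5: Δl = 2.3/cos36.1° = 2.847 m; N'_5 = 48·cos36.1° − 4·2.847 = 27.4; c'Δl = 17.65; W sinα = 28.3
Σc'Δl = 57.8 kN/m; ΣN' = 179.0 kN/m; ΣW sinα = 65.1 kN/m
Resisting = 57.8 + 179.0·tan21.8° = 57.8 + 71.6 = 129.4 kN/m
FS = 129.4 / 65.1 = 1.988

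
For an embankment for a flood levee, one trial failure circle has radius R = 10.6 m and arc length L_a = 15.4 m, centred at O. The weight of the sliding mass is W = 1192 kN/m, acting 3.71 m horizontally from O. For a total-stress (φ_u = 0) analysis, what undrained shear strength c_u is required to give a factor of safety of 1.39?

c_u = 37.7 kPa

FS = c_u·L_a·R / (W·d), so c_u = FS·W·d / (L_a·R).
c_u = 1.39·1192·3.71 / (15.40·10.6) = 6147.0 / 163.24 = 37.66 kPa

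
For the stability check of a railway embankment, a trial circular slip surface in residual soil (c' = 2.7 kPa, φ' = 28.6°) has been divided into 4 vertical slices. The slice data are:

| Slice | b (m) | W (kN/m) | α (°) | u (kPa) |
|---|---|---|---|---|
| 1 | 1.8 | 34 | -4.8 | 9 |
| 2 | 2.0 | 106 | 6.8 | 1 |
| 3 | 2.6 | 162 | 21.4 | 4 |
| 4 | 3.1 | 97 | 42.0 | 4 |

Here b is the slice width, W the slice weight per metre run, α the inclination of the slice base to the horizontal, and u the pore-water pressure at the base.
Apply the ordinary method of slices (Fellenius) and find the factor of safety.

FS = 1.51

Ordinary method of slices: FS = Σ[c'·Δl_i + (W_i cosα_i − u_i·Δl_i)·tanφ'] / Σ W_i sinα_i, with Δl_i = b_i / cosα_i.
Slice 1: Δl = 1.8/cos(-4.8°) = 1.806 m; N'_1 = 34·cos(-4.8°) − 9·1.806 = 17.6; c'Δl = 4.88; W sinα = -2.8
Slice 2: Δl = 2.0/cos6.8° = 2.014 m; N'_2 = 106·cos6.8° − 1·2.014 = 103.2; c'Δl = 5.44; W sinα = 12.6
Slice 3: Δl = 2.6/cos21.4° = 2.793 m; N'_3 = 162·cos21.4° − 4·2.793 = 139.7; c'Δl = 7.54; W sinα = 59.1
Slice 4: Δl = 3.1/cos42.0° = 4.171 m; N'_4 = 97·cos42.0° − 4·4.171 = 55.4; c'Δl = 11.26; W sinα = 64.9
Σc'Δl = 29.1 kN/m; ΣN' = 315.9 kN/m; ΣW sinα = 133.7 kN/m
Resisting = 29.1 + 315.9·tan28.6° = 29.1 + 172.2 = 201.4 kN/m
FS = 201.4 / 133.7 = 1.506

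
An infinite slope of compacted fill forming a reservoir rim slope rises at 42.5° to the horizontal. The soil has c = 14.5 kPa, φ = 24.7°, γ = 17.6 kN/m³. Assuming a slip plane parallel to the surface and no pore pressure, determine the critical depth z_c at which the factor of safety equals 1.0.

z_c = 3.32 m

Setting FS = 1.00 in FS = [c + γz cos²β tanφ] / [γz sinβ cosβ] and solving for z:
z = c / [γ cosβ (FS·sinβ − cosβ·tanφ)]
  = 14.5 / [17.6·cos42.5°·(1.00·sin42.5° − cos42.5°·tan24.7°)]
  = 14.5 / [17.6·0.7373·(1.00·0.6756 − 0.7373·0.4599)]
  = 14.5 / 4.3662 = 3.321 m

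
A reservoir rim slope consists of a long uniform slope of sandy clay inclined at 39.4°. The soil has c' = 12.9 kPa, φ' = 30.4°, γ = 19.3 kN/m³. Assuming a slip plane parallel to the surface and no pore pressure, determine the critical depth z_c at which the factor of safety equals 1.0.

Setting FS = 1.00 in FS = [c' + γz cos²β tanφ'] / [γz sinβ cosβ] and solving for z:
z = c' / [γ cosβ (FS·sinβ − cosβ·tanφ')]
  = 12.9 / [19.3·cos39.4°·(1.00·sin39.4° − cos39.4°·tan30.4°)]
  = 12.9 / [19.3·0.7727·(1.00·0.6347 − 0.7727·0.5867)]
  = 12.9 / 2.7049 = 4.769 m

z_c = 4.77 m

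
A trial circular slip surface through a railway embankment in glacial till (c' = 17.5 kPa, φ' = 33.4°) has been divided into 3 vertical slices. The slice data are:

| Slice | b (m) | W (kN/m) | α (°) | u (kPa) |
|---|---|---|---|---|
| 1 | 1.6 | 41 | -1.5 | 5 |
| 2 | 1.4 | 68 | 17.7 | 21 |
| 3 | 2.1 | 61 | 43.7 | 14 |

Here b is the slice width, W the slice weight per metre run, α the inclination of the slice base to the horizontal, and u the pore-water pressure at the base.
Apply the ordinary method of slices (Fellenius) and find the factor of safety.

Ordinary method of slices: FS = Σ[c'·Δl_i + (W_i cosα_i − u_i·Δl_i)·tanφ'] / Σ W_i sinα_i, with Δl_i = b_i / cosα_i.
Slice 1: Δl = 1.6/cos(-1.5°) = 1.601 m; N'_1 = 41·cos(-1.5°) − 5·1.601 = 33.0; c'Δl = 28.01; W sinα = -1.1
Slice 2: Δl = 1.4/cos17.7° = 1.470 m; N'_2 = 68·cos17.7° − 21·1.470 = 33.9; c'Δl = 25.72; W sinα = 20.7
Slice 3: Δl = 2.1/cos43.7° = 2.905 m; N'_3 = 61·cos43.7° − 14·2.905 = 3.4; c'Δl = 50.83; W sinα = 42.1
Σc'Δl = 104.6 kN/m; ΣN' = 70.3 kN/m; ΣW sinα = 61.7 kN/m
Resisting = 104.6 + 70.3·tan33.4° = 104.6 + 46.4 = 150.9 kN/m
FS = 150.9 / 61.7 = 2.445

FS = 2.44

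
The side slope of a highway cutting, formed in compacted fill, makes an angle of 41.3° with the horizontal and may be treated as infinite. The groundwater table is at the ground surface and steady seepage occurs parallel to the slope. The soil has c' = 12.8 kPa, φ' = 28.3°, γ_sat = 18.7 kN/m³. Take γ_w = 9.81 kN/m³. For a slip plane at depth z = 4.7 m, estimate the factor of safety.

With seepage parallel to the slope and the water table at the surface, the effective normal stress on the slip plane uses the buoyant unit weight γ' = γ_sat − γ_w while the driving shear stress uses γ_sat:
FS = [c' + γ' z cos²β tanφ'] / [γ_sat z sinβ cosβ]
γ' = 18.7 − 9.81 = 8.89 kN/m³
Numerator = 12.8 + 8.89·4.7·cos²41.3°·tan28.3° = 12.8 + 8.89·4.7·0.5644·0.5384 = 25.498 kPa
Denominator = 18.7·4.7·sin41.3°·cos41.3° = 18.7·4.7·0.6600·0.7513 = 43.579 kPa
FS = 25.498 / 43.579 = 0.585

FS = 0.59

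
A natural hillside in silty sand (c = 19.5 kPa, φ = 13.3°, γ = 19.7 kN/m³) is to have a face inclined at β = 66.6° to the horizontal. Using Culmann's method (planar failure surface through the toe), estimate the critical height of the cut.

Culmann's analysis gives the critical failure plane at α_cr = (β + φ)/2 = (66.6 + 13.3)/2 = 39.9°, and the critical height
H_c = (4c/γ) · sinβ cosφ / [1 − cos(β − φ)]
    = (4·19.5/19.7) · sin66.6°·cos13.3° / [1 − cos(53.3°)]
    = 3.959 · 0.9178·0.9732 / [1 − 0.5976]
    = 3.959 · 0.8931 / 0.4024
    = 8.79 m

H_c = 8.79 m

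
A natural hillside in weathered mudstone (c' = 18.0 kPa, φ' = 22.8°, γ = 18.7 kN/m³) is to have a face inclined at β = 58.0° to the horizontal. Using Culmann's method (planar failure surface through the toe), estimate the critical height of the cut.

H_c = 16.46 m

Culmann's analysis gives the critical failure plane at α_cr = (β + φ')/2 = (58.0 + 22.8)/2 = 40.4°, and the critical height
H_c = (4c'/γ) · sinβ cosφ' / [1 − cos(β − φ')]
    = (4·18.0/18.7) · sin58.0°·cos22.8° / [1 − cos(35.2°)]
    = 3.850 · 0.8480·0.9219 / [1 − 0.8171]
    = 3.850 · 0.7818 / 0.1829
    = 16.46 m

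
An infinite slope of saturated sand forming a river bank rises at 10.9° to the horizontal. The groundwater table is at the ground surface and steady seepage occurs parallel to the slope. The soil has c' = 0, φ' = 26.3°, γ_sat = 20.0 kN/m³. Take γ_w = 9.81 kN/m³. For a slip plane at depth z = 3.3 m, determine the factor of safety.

With seepage parallel to the slope and the water table at the surface, the effective normal stress on the slip plane uses the buoyant unit weight γ' = γ_sat − γ_w while the driving shear stress uses γ_sat:
FS = [c' + γ' z cos²β tanφ'] / [γ_sat z sinβ cosβ]
(For c' = 0 this reduces to FS = (γ'/γ_sat)·tanφ'/tanβ.)
γ' = 20.0 − 9.81 = 10.19 kN/m³
Numerator = 0.0 + 10.19·3.3·cos²10.9°·tan26.3° = 0.0 + 10.19·3.3·0.9642·0.4942 = 16.025 kPa
Denominator = 20.0·3.3·sin10.9°·cos10.9° = 20.0·3.3·0.1891·0.9820 = 12.255 kPa
FS = 16.025 / 12.255 = 1.308

FS = 1.31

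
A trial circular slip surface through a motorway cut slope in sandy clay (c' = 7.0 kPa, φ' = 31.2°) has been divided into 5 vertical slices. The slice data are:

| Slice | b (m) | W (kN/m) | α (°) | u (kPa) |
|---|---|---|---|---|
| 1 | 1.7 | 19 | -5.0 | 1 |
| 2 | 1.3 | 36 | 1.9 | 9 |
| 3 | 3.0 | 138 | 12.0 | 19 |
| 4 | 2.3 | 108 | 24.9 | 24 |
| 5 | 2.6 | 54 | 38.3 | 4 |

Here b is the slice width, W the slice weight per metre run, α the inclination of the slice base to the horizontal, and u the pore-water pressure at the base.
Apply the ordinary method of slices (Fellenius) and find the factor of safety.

FS = 1.82

Ordinary method of slices: FS = Σ[c'·Δl_i + (W_i cosα_i − u_i·Δl_i)·tanφ'] / Σ W_i sinα_i, with Δl_i = b_i / cosα_i.
Slice 1: Δl = 1.7/cos(-5.0°) = 1.706 m; N'_1 = 19·cos(-5.0°) − 1·1.706 = 17.2; c'Δl = 11.95; W sinα = -1.7
Slice 2: Δl = 1.3/cos1.9° = 1.301 m; N'_2 = 36·cos1.9° − 9·1.301 = 24.3; c'Δl = 9.11; W sinα = 1.2
Slice 3: Δl = 3.0/cos12.0° = 3.067 m; N'_3 = 138·cos12.0° − 19·3.067 = 76.7; c'Δl = 21.47; W sinα = 28.7
Slice 4: Δl = 2.3/cos24.9° = 2.536 m; N'_4 = 108·cos24.9° − 24·2.536 = 37.1; c'Δl = 17.75; W sinα = 45.5
Slice 5: Δl = 2.6/cos38.3° = 3.313 m; N'_5 = 54·cos38.3° − 4·3.313 = 29.1; c'Δl = 23.19; W sinα = 33.5
Σc'Δl = 83.5 kN/m; ΣN' = 184.4 kN/m; ΣW sinα = 107.2 kN/m
Resisting = 83.5 + 184.4·tan31.2° = 83.5 + 111.7 = 195.2 kN/m
FS = 195.2 / 107.2 = 1.821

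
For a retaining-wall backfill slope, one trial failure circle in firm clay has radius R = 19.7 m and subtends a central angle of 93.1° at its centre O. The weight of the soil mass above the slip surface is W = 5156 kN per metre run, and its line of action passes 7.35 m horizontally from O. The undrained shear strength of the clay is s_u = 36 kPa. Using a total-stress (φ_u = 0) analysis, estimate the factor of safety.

Taking moments about the centre O, the resisting moment is provided by the undrained shear strength acting along the arc:
Arc length L_a = R·θ = 19.7·(93.1°·π/180) = 19.7·1.6249 = 32.01 m
M_R = s_u·L_a·R = 36·32.01·19.7 = 22701.9 kN·m/m
M_D = W·d = 5156·7.35 = 37896.6 kN·m/m
FS = M_R / M_D = 22701.9 / 37896.6 = 0.599

FS = 0.60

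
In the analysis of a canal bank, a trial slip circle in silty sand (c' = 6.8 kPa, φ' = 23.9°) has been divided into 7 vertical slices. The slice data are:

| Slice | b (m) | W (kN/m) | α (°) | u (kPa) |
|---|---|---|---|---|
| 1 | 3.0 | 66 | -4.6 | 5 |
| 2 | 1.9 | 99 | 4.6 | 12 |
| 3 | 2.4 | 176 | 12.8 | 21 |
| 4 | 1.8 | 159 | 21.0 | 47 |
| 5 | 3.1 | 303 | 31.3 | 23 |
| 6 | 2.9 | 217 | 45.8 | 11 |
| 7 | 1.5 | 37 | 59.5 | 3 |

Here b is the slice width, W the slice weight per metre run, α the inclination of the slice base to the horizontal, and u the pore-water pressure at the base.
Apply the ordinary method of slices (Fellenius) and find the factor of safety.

Ordinary method of slices: FS = Σ[c'·Δl_i + (W_i cosα_i − u_i·Δl_i)·tanφ'] / Σ W_i sinα_i, with Δl_i = b_i / cosα_i.
Slice 1: Δl = 3.0/cos(-4.6°) = 3.010 m; N'_1 = 66·cos(-4.6°) − 5·3.010 = 50.7; c'Δl = 20.47; W sinα = -5.3
Slice 2: Δl = 1.9/cos4.6° = 1.906 m; N'_2 = 99·cos4.6° − 12·1.906 = 75.8; c'Δl = 12.96; W sinα = 7.9
Slice 3: Δl = 2.4/cos12.8° = 2.461 m; N'_3 = 176·cos12.8° − 21·2.461 = 119.9; c'Δl = 16.74; W sinα = 39.0
Slice 4: Δl = 1.8/cos21.0° = 1.928 m; N'_4 = 159·cos21.0° − 47·1.928 = 57.8; c'Δl = 13.11; W sinα = 57.0
Slice 5: Δl = 3.1/cos31.3° = 3.628 m; N'_5 = 303·cos31.3° − 23·3.628 = 175.5; c'Δl = 24.67; W sinα = 157.4
Slice 6: Δl = 2.9/cos45.8° = 4.160 m; N'_6 = 217·cos45.8° − 11·4.160 = 105.5; c'Δl = 28.29; W sinα = 155.6
Slice 7: Δl = 1.5/cos59.5° = 2.955 m; N'_7 = 37·cos59.5° − 3·2.955 = 9.9; c'Δl = 20.10; W sinα = 31.9
Σc'Δl = 136.3 kN/m; ΣN' = 595.2 kN/m; ΣW sinα = 443.5 kN/m
Resisting = 136.3 + 595.2·tan23.9° = 136.3 + 263.8 = 400.1 kN/m
FS = 400.1 / 443.5 = 0.902

FS = 0.90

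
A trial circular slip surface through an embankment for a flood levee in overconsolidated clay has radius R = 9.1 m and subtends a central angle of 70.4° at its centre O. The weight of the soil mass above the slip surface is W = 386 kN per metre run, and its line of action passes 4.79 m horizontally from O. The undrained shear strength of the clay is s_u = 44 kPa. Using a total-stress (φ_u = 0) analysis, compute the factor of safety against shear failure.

Taking moments about the centre O, the resisting moment is provided by the undrained shear strength acting along the arc:
Arc length L_a = R·θ = 9.1·(70.4°·π/180) = 9.1·1.2287 = 11.18 m
M_R = s_u·L_a·R = 44·11.18·9.1 = 4477.0 kN·m/m
M_D = W·d = 386·4.79 = 1848.9 kN·m/m
FS = M_R / M_D = 4477.0 / 1848.9 = 2.421

FS = 2.42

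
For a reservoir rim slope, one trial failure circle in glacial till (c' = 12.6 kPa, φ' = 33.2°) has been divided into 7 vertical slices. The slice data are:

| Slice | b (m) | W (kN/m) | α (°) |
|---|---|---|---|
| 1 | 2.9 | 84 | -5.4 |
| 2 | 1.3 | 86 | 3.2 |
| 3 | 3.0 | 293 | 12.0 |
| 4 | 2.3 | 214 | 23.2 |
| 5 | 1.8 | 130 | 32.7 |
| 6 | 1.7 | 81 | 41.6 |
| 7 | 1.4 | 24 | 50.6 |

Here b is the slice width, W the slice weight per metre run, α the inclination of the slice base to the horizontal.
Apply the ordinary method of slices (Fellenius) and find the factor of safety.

Ordinary method of slices: FS = Σ[c'·Δl_i + (W_i cosα_i)·tanφ'] / Σ W_i sinα_i, with Δl_i = b_i / cosα_i.
Slice 1: Δl = 2.9/cos(-5.4°) = 2.913 m; N'_1 = 84·cos(-5.4°) = 83.6; c'Δl = 36.70; W sinα = -7.9
Slice 2: Δl = 1.3/cos3.2° = 1.302 m; N'_2 = 86·cos3.2° = 85.9; c'Δl = 16.41; W sinα = 4.8
Slice 3: Δl = 3.0/cos12.0° = 3.067 m; N'_3 = 293·cos12.0° = 286.6; c'Δl = 38.64; W sinα = 60.9
Slice 4: Δl = 2.3/cos23.2° = 2.502 m; N'_4 = 214·cos23.2° = 196.7; c'Δl = 31.53; W sinα = 84.3
Slice 5: Δl = 1.8/cos32.7° = 2.139 m; N'_5 = 130·cos32.7° = 109.4; c'Δl = 26.95; W sinα = 70.2
Slice 6: Δl = 1.7/cos41.6° = 2.273 m; N'_6 = 81·cos41.6° = 60.6; c'Δl = 28.64; W sinα = 53.8
Slice 7: Δl = 1.4/cos50.6° = 2.206 m; N'_7 = 24·cos50.6° = 15.2; c'Δl = 27.79; W sinα = 18.5
Σc'Δl = 206.7 kN/m; ΣN' = 838.0 kN/m; ΣW sinα = 284.7 kN/m
Resisting = 206.7 + 838.0·tan33.2° = 206.7 + 548.4 = 755.0 kN/m
FS = 755.0 / 284.7 = 2.652

FS = 2.65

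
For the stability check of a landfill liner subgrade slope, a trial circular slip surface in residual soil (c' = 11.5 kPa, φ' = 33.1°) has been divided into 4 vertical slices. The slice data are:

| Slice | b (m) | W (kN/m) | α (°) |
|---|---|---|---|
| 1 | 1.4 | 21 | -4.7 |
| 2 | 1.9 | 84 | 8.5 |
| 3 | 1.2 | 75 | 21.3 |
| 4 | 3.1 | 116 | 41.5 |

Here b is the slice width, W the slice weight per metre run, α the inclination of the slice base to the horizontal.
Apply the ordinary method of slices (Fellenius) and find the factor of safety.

Ordinary method of slices: FS = Σ[c'·Δl_i + (W_i cosα_i)·tanφ'] / Σ W_i sinα_i, with Δl_i = b_i / cosα_i.
Slice 1: Δl = 1.4/cos(-4.7°) = 1.405 m; N'_1 = 21·cos(-4.7°) = 20.9; c'Δl = 16.15; W sinα = -1.7
Slice 2: Δl = 1.9/cos8.5° = 1.921 m; N'_2 = 84·cos8.5° = 83.1; c'Δl = 22.09; W sinα = 12.4
Slice 3: Δl = 1.2/cos21.3° = 1.288 m; N'_3 = 75·cos21.3° = 69.9; c'Δl = 14.81; W sinα = 27.2
Slice 4: Δl = 3.1/cos41.5° = 4.139 m; N'_4 = 116·cos41.5° = 86.9; c'Δl = 47.60; W sinα = 76.9
Σc'Δl = 100.7 kN/m; ΣN' = 260.8 kN/m; ΣW sinα = 114.8 kN/m
Resisting = 100.7 + 260.8·tan33.1° = 100.7 + 170.0 = 270.6 kN/m
FS = 270.6 / 114.8 = 2.357

FS = 2.36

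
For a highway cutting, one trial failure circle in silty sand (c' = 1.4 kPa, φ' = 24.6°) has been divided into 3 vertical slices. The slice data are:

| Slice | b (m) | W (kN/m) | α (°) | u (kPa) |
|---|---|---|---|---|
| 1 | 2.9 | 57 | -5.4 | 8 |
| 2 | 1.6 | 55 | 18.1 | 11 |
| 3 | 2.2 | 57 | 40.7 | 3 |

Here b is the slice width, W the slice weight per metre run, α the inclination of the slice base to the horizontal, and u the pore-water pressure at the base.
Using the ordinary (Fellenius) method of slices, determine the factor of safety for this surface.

FS = 1.17

Ordinary method of slices: FS = Σ[c'·Δl_i + (W_i cosα_i − u_i·Δl_i)·tanφ'] / Σ W_i sinα_i, with Δl_i = b_i / cosα_i.
Slice 1: Δl = 2.9/cos(-5.4°) = 2.913 m; N'_1 = 57·cos(-5.4°) − 8·2.913 = 33.4; c'Δl = 4.08; W sinα = -5.4
Slice 2: Δl = 1.6/cos18.1° = 1.683 m; N'_2 = 55·cos18.1° − 11·1.683 = 33.8; c'Δl = 2.36; W sinα = 17.1
Slice 3: Δl = 2.2/cos40.7° = 2.902 m; N'_3 = 57·cos40.7° − 3·2.902 = 34.5; c'Δl = 4.06; W sinα = 37.2
Σc'Δl = 10.5 kN/m; ΣN' = 101.7 kN/m; ΣW sinα = 48.9 kN/m
Resisting = 10.5 + 101.7·tan24.6° = 10.5 + 46.6 = 57.1 kN/m
FS = 57.1 / 48.9 = 1.167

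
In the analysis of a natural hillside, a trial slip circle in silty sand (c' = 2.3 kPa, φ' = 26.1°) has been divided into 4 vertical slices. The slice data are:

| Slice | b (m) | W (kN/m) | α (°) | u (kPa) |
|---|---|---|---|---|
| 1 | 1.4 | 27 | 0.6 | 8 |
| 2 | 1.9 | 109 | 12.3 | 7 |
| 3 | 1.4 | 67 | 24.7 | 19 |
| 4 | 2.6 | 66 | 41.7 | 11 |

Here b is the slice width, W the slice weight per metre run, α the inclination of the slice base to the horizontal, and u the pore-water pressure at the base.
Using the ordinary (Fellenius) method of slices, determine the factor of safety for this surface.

Ordinary method of slices: FS = Σ[c'·Δl_i + (W_i cosα_i − u_i·Δl_i)·tanφ'] / Σ W_i sinα_i, with Δl_i = b_i / cosα_i.
Slice 1: Δl = 1.4/cos0.6° = 1.400 m; N'_1 = 27·cos0.6° − 8·1.400 = 15.8; c'Δl = 3.22; W sinα = 0.3
Slice 2: Δl = 1.9/cos12.3° = 1.945 m; N'_2 = 109·cos12.3° − 7·1.945 = 92.9; c'Δl = 4.47; W sinα = 23.2
Slice 3: Δl = 1.4/cos24.7° = 1.541 m; N'_3 = 67·cos24.7° − 19·1.541 = 31.6; c'Δl = 3.54; W sinα = 28.0
Slice 4: Δl = 2.6/cos41.7° = 3.482 m; N'_4 = 66·cos41.7° − 11·3.482 = 11.0; c'Δl = 8.01; W sinα = 43.9
Σc'Δl = 19.2 kN/m; ΣN' = 151.2 kN/m; ΣW sinα = 95.4 kN/m
Resisting = 19.2 + 151.2·tan26.1° = 19.2 + 74.1 = 93.3 kN/m
FS = 93.3 / 95.4 = 0.978

FS = 0.98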